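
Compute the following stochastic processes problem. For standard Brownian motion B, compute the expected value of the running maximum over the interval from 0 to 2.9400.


E(max B(s)) = sqrt(2t/pi)
= sqrt(2*2.9400/pi)
= sqrt(1.8717)
= 1.3681

1.3681


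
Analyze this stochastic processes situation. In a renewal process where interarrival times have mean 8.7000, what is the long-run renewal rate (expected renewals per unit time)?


Long-run renewal rate = 1/E(X)
= 1/8.7000
= 0.1149

0.1149


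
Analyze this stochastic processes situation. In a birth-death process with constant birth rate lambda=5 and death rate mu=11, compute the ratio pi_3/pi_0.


For birth-death process, pi_n/pi_0 = (lambda/mu)^n
= (5/11)^3
= 0.0939

0.0939


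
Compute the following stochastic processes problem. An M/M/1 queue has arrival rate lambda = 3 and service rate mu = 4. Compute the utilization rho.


rho = lambda/mu
= 3/4
= 0.7500

0.7500


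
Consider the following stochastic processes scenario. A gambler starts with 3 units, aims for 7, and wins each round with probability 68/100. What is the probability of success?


Gambler's ruin formula:
r = q/p = 0.3200/0.6800 = 0.4706
P(win) = (1 - r^i)/(1 - r^N)
= (1 - 0.4706^3)/(1 - 0.4706^7)
= 0.9004

0.9004


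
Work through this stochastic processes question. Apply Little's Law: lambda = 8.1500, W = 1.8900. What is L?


Little's Law: L = lambda * W
= 8.1500 * 1.8900
= 15.4035

15.4035


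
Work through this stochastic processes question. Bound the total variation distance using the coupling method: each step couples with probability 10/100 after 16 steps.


TV distance bound <= (1-delta)^n
= (1 - 0.1000)^16
= 0.9000^16
= 0.1853

0.1853


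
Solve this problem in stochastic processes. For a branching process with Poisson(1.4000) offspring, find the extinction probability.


Since mu = 1.4000 > 1, extinction prob q < 1.
Solve s = exp(mu*(s-1)) iteratively.
q = 0.4890

0.4890


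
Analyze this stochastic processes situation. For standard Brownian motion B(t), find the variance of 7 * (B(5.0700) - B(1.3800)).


Var(alpha*(B(t)-B(s))) = alpha^2 * (t-s)
= 7^2 * (5.0700 - 1.3800)
= 49 * 3.6900
= 180.8100

180.8100


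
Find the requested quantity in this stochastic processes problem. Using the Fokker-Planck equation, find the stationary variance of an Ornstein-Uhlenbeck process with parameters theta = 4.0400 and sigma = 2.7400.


Stationary variance = sigma^2 / (2*theta)
= 2.7400^2 / (2*4.0400)
= 7.5076 / 8.0800
= 0.9292

0.9292


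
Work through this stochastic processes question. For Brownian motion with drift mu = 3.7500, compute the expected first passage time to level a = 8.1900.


Expected first passage time = a/mu
= 8.1900/3.7500
= 2.1840

2.1840


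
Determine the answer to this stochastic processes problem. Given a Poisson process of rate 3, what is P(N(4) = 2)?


P(N(t)=k) = (lambda*t)^k * exp(-lambda*t) / k!
lambda*t = 12
= 12^2 * exp(-12) / 2!
= 144 * 6.1442e-06 / 2
= 4.4238e-04

4.4238e-04


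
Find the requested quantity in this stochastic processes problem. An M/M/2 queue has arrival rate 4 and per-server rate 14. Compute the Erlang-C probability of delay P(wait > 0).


a = lambda/mu = 0.2857
rho = a/c = 0.1429
Erlang-C formula applied:
C(c,a) = 0.0357

0.0357


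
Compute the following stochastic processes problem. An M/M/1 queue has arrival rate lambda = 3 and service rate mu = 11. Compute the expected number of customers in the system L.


rho = 3/11 = 0.2727
L = rho/(1-rho)
= 0.2727/0.7273
= 0.3750

0.3750


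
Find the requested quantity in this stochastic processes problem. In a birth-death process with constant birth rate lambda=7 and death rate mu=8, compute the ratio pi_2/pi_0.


For birth-death process, pi_n/pi_0 = (lambda/mu)^n
= (7/8)^2
= 0.7656

0.7656


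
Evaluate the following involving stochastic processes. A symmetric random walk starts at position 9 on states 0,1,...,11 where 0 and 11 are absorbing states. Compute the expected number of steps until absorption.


For symmetric RW on 0,...,N with absorbing barriers, E(i) = i*(N-i)
E(9) = 9 * 2 = 18

18


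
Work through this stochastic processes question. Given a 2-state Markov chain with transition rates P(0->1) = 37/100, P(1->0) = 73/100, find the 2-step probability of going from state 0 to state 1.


Computing P^2 by matrix multiplication.
P = [[0.6300, 0.3700], [0.7300, 0.2700]]
After raising P to the power 2:
P^2(0,1) = 0.3330

0.3330


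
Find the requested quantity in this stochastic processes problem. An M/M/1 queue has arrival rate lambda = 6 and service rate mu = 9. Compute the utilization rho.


rho = lambda/mu
= 6/9
= 0.6667

0.6667


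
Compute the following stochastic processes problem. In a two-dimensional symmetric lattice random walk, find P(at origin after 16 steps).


P = C(16,8)^2 / 4^16
= 12870^2 / 4294967296
= 165636900 / 4294967296
= 0.0386

0.0386


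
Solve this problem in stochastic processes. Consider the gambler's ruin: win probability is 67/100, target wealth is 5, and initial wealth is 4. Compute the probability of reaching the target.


Gambler's ruin formula:
r = q/p = 0.3300/0.6700 = 0.4925
P(win) = (1 - r^i)/(1 - r^N)
= (1 - 0.4925^4)/(1 - 0.4925^5)
= 0.9692

0.9692


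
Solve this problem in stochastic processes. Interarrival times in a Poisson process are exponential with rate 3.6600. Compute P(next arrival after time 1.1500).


P(X > t) = exp(-lambda * t)
= exp(-3.6600 * 1.1500)
= exp(-4.2090) = 0.0149

0.0149


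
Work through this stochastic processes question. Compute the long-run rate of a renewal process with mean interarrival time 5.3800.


Long-run renewal rate = 1/E(X)
= 1/5.3800
= 0.1859

0.1859


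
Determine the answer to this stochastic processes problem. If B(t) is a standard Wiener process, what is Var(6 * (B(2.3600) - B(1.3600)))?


Var(alpha*(B(t)-B(s))) = alpha^2 * (t-s)
= 6^2 * (2.3600 - 1.3600)
= 36 * 1.0000
= 36.0000

36.0000


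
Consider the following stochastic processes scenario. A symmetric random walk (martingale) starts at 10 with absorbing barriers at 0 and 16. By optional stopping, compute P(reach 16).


By optional stopping theorem: E(M at tau) = M(0) = 10
P(hit 16)*16 + P(hit 0)*0 = 10
P(hit 16) = (10 - 0)/(16 - 0) = 5/8 = 0.6250

0.6250


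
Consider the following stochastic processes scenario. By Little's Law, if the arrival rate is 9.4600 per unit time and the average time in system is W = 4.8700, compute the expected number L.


Little's Law: L = lambda * W
= 9.4600 * 4.8700
= 46.0702

46.0702


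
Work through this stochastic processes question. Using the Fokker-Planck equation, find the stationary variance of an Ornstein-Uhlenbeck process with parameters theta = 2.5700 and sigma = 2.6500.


Stationary variance = sigma^2 / (2*theta)
= 2.6500^2 / (2*2.5700)
= 7.0225 / 5.1400
= 1.3662

1.3662


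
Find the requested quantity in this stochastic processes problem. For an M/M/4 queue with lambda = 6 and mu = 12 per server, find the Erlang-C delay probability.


a = lambda/mu = 0.5000
rho = a/c = 0.1250
Erlang-C formula applied:
C(c,a) = 0.0018

0.0018


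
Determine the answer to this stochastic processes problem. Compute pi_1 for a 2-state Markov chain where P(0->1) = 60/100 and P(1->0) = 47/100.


Stationary distribution: pi_0 = p10/(p01+p10), pi_1 = p01/(p01+p10)
p01 = 0.6000, p10 = 0.4700
pi_1 = 0.5607

0.5607


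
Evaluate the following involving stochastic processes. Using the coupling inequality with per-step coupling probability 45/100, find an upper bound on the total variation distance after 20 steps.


TV distance bound <= (1-delta)^n
= (1 - 0.4500)^20
= 0.5500^20
= 6.4158e-06

6.4158e-06


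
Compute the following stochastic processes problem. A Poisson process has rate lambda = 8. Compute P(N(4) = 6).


P(N(t)=k) = (lambda*t)^k * exp(-lambda*t) / k!
lambda*t = 32
= 32^6 * exp(-32) / 6!
= 1073741824 * 1.2664e-14 / 720
= 1.8886e-08

1.8886e-08


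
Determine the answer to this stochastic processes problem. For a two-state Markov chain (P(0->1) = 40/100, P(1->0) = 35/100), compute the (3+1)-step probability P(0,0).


P^4 = P^3 * P^1
Computing via matrix multiplication of the transition matrix.
Entry (0,0) of P^4 = 0.4688

0.4688


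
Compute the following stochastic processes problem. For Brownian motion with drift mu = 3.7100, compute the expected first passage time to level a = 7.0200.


Expected first passage time = a/mu
= 7.0200/3.7100
= 1.8922

1.8922


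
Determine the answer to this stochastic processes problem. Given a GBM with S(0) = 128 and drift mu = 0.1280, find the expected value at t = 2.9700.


E[S(t)] = S(0) * exp(mu * t)
= 128 * exp(0.1280 * 2.9700)
= 128 * 1.4625
= 187.2024

187.2024


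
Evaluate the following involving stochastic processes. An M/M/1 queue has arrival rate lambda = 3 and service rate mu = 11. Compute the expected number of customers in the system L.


rho = 3/11 = 0.2727
L = rho/(1-rho)
= 0.2727/0.7273
= 0.3750

0.3750


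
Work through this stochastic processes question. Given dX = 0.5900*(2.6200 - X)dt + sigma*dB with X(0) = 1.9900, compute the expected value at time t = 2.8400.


E[X(t)] = mu + (X(0) - mu)*exp(-theta*t)
= 2.6200 + (1.9900 - 2.6200)*exp(-0.5900*2.8400)
= 2.6200 + -0.6300 * 0.1872
= 2.5021

2.5021


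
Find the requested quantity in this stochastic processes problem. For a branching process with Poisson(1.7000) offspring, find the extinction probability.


Since mu = 1.7000 > 1, extinction prob q < 1.
Solve s = exp(mu*(s-1)) iteratively.
q = 0.3088

0.3088


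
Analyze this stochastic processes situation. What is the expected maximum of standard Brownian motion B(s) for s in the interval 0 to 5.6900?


E(max B(s)) = sqrt(2t/pi)
= sqrt(2*5.6900/pi)
= sqrt(3.6224)
= 1.9033

1.9033


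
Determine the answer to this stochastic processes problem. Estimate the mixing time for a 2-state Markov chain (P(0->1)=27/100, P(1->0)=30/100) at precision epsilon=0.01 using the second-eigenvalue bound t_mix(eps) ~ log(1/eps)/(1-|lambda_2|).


lambda_2 = |1 - p01 - p10| = |1 - 0.2700 - 0.3000| = 0.4300
t_mix ~ log(1/eps)/(1 - |lambda_2|)
= log(100)/(1 - 0.4300) = 4.6052/0.5700
= 8.0792

8.0792


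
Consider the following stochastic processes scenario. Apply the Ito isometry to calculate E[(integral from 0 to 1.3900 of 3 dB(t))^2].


By Ito isometry: E[(int f dB)^2] = int f^2 dt
= 3^2 * 1.3900
= 9 * 1.3900 = 12.5100

12.5100


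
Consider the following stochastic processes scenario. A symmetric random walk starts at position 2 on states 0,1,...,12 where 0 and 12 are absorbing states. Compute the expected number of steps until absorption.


For symmetric RW on 0,...,N with absorbing barriers, E(i) = i*(N-i)
E(2) = 2 * 10 = 20

20


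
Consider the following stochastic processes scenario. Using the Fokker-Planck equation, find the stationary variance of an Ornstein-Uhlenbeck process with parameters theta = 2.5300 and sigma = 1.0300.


Stationary variance = sigma^2 / (2*theta)
= 1.0300^2 / (2*2.5300)
= 1.0609 / 5.0600
= 0.2097

0.2097


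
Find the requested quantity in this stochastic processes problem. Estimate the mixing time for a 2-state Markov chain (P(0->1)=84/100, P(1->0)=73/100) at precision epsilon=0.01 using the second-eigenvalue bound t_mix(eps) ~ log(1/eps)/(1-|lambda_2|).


lambda_2 = |1 - p01 - p10| = |1 - 0.8400 - 0.7300| = 0.5700
t_mix ~ log(1/eps)/(1 - |lambda_2|)
= log(100)/(1 - 0.5700) = 4.6052/0.4300
= 10.7097

10.7097


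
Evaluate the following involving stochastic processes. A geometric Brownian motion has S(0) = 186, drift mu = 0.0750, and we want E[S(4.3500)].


E[S(t)] = S(0) * exp(mu * t)
= 186 * exp(0.0750 * 4.3500)
= 186 * 1.3858
= 257.7517

257.7517


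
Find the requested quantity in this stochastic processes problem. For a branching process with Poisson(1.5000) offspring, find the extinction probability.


Since mu = 1.5000 > 1, extinction prob q < 1.
Solve s = exp(mu*(s-1)) iteratively.
q = 0.4172

0.4172


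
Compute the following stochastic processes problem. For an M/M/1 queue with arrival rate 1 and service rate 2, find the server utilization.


rho = lambda/mu
= 1/2
= 0.5000

0.5000


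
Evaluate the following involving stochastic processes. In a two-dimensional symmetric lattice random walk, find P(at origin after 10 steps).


P = C(10,5)^2 / 4^10
= 252^2 / 1048576
= 63504 / 1048576
= 0.0606

0.0606


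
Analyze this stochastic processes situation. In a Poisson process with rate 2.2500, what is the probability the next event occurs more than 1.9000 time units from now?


P(X > t) = exp(-lambda * t)
= exp(-2.2500 * 1.9000)
= exp(-4.2750) = 0.0139

0.0139


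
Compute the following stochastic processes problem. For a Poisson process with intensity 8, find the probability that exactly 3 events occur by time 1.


P(N(t)=k) = (lambda*t)^k * exp(-lambda*t) / k!
lambda*t = 8
= 8^3 * exp(-8) / 3!
= 512 * 3.3546e-04 / 6
= 0.0286

0.0286


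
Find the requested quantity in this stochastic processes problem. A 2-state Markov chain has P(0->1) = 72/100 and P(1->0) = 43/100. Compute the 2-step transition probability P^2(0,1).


Computing P^2 by matrix multiplication.
P = [[0.2800, 0.7200], [0.4300, 0.5700]]
After raising P to the power 2:
P^2(0,1) = 0.6120

0.6120


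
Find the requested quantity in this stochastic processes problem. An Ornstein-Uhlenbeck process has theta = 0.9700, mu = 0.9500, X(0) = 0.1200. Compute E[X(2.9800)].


E[X(t)] = mu + (X(0) - mu)*exp(-theta*t)
= 0.9500 + (0.1200 - 0.9500)*exp(-0.9700*2.9800)
= 0.9500 + -0.8300 * 0.0555
= 0.9039

0.9039


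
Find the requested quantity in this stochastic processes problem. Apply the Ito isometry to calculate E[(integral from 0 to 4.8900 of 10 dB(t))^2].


By Ito isometry: E[(int f dB)^2] = int f^2 dt
= 10^2 * 4.8900
= 100 * 4.8900 = 489.0000

489.0000


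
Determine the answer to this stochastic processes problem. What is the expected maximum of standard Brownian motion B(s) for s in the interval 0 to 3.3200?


E(max B(s)) = sqrt(2t/pi)
= sqrt(2*3.3200/pi)
= sqrt(2.1136)
= 1.4538

1.4538


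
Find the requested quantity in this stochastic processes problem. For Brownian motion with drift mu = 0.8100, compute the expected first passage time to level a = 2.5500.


Expected first passage time = a/mu
= 2.5500/0.8100
= 3.1481

3.1481


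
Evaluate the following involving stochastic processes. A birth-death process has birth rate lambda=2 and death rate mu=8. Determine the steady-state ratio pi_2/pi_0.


For birth-death process, pi_n/pi_0 = (lambda/mu)^n
= (2/8)^2
= 0.0625

0.0625


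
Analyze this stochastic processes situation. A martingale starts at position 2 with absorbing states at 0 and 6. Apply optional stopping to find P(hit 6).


By optional stopping theorem: E(M at tau) = M(0) = 2
P(hit 6)*6 + P(hit 0)*0 = 2
P(hit 6) = (2 - 0)/(6 - 0) = 1/3 = 0.3333

0.3333


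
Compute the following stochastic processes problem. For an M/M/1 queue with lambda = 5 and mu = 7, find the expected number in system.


rho = 5/7 = 0.7143
L = rho/(1-rho)
= 0.7143/0.2857
= 2.5000

2.5000


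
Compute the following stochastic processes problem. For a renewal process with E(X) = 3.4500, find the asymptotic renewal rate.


Long-run renewal rate = 1/E(X)
= 1/3.4500
= 0.2899

0.2899


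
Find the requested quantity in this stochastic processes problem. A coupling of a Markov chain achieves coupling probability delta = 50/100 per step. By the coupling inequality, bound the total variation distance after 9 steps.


TV distance bound <= (1-delta)^n
= (1 - 0.5000)^9
= 0.5000^9
= 0.0020

0.0020


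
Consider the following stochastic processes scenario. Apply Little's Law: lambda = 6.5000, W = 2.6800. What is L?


Little's Law: L = lambda * W
= 6.5000 * 2.6800
= 17.4200

17.4200


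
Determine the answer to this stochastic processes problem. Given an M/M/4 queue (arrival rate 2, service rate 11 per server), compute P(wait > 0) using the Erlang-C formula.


a = lambda/mu = 0.1818
rho = a/c = 0.0455
Erlang-C formula applied:
C(c,a) = 3.9772e-05

3.9772e-05


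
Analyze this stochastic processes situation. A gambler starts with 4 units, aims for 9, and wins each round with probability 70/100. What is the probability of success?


Gambler's ruin formula:
r = q/p = 0.3000/0.7000 = 0.4286
P(win) = (1 - r^i)/(1 - r^N)
= (1 - 0.4286^4)/(1 - 0.4286^9)
= 0.9667

0.9667


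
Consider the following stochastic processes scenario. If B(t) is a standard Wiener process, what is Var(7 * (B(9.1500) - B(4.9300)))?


Var(alpha*(B(t)-B(s))) = alpha^2 * (t-s)
= 7^2 * (9.1500 - 4.9300)
= 49 * 4.2200
= 206.7800

206.7800


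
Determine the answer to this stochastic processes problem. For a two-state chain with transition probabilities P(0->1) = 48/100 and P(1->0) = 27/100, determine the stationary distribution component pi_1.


Stationary distribution: pi_0 = p10/(p01+p10), pi_1 = p01/(p01+p10)
p01 = 0.4800, p10 = 0.2700
pi_1 = 0.6400

0.6400


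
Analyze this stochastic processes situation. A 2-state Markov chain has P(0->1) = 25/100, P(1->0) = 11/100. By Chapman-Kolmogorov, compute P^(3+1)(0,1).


P^4 = P^3 * P^1
Computing via matrix multiplication of the transition matrix.
Entry (0,1) of P^4 = 0.5779

0.5779


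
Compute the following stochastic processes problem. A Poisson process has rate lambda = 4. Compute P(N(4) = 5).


P(N(t)=k) = (lambda*t)^k * exp(-lambda*t) / k!
lambda*t = 16
= 16^5 * exp(-16) / 5!
= 1048576 * 1.1254e-07 / 120
= 9.8335e-04

9.8335e-04


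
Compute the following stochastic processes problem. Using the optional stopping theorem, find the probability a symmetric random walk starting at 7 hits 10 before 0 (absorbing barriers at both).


By optional stopping theorem: E(M at tau) = M(0) = 7
P(hit 10)*10 + P(hit 0)*0 = 7
P(hit 10) = (7 - 0)/(10 - 0) = 7/10 = 0.7000

0.7000


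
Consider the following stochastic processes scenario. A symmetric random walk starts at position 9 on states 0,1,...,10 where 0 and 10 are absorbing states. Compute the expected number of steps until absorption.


For symmetric RW on 0,...,N with absorbing barriers, E(i) = i*(N-i)
E(9) = 9 * 1 = 9

9


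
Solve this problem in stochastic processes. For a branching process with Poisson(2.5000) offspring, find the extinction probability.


Since mu = 2.5000 > 1, extinction prob q < 1.
Solve s = exp(mu*(s-1)) iteratively.
q = 0.1074

0.1074


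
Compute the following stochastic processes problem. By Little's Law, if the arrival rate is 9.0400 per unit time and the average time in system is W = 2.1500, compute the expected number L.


Little's Law: L = lambda * W
= 9.0400 * 2.1500
= 19.4360

19.4360


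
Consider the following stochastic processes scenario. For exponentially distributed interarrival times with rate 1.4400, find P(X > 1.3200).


P(X > t) = exp(-lambda * t)
= exp(-1.4400 * 1.3200)
= exp(-1.9008) = 0.1494

0.1494


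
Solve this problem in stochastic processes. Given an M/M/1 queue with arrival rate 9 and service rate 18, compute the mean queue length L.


rho = 9/18 = 0.5000
L = rho/(1-rho)
= 0.5000/0.5000
= 1.0000

1.0000


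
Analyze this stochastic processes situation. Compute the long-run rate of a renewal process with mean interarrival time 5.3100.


Long-run renewal rate = 1/E(X)
= 1/5.3100
= 0.1883

0.1883


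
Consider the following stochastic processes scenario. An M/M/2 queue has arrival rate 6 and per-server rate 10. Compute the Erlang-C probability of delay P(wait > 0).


a = lambda/mu = 0.6000
rho = a/c = 0.3000
Erlang-C formula applied:
C(c,a) = 0.1385

0.1385


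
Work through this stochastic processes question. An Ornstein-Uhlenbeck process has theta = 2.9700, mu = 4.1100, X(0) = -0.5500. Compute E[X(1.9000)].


E[X(t)] = mu + (X(0) - mu)*exp(-theta*t)
= 4.1100 + (-0.5500 - 4.1100)*exp(-2.9700*1.9000)
= 4.1100 + -4.6600 * 0.0035
= 4.0935

4.0935


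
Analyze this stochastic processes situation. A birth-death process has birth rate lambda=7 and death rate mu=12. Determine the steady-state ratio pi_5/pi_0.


For birth-death process, pi_n/pi_0 = (lambda/mu)^n
= (7/12)^5
= 0.0675

0.0675


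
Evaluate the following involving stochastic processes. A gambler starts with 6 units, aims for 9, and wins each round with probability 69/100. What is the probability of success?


Gambler's ruin formula:
r = q/p = 0.3100/0.6900 = 0.4493
P(win) = (1 - r^i)/(1 - r^N)
= (1 - 0.4493^6)/(1 - 0.4493^9)
= 0.9925

0.9925


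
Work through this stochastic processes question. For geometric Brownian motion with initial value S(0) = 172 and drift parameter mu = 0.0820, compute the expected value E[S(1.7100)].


E[S(t)] = S(0) * exp(mu * t)
= 172 * exp(0.0820 * 1.7100)
= 172 * 1.1505
= 197.8906

197.8906


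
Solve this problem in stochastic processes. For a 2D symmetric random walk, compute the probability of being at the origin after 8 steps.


P = C(8,4)^2 / 4^8
= 70^2 / 65536
= 4900 / 65536
= 0.0748

0.0748


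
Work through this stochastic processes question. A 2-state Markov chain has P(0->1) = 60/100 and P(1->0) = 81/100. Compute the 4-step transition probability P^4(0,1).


Computing P^4 by matrix multiplication.
P = [[0.4000, 0.6000], [0.8100, 0.1900]]
After raising P to the power 4:
P^4(0,1) = 0.4135

0.4135


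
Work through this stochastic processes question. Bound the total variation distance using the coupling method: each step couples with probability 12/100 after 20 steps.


TV distance bound <= (1-delta)^n
= (1 - 0.1200)^20
= 0.8800^20
= 0.0776

0.0776


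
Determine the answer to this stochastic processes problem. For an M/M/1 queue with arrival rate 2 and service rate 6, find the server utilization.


rho = lambda/mu
= 2/6
= 0.3333

0.3333


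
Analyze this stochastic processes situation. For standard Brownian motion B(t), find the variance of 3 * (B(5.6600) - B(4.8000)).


Var(alpha*(B(t)-B(s))) = alpha^2 * (t-s)
= 3^2 * (5.6600 - 4.8000)
= 9 * 0.8600
= 7.7400

7.7400


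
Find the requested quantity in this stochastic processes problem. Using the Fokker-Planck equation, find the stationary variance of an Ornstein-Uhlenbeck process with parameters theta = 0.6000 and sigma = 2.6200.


Stationary variance = sigma^2 / (2*theta)
= 2.6200^2 / (2*0.6000)
= 6.8644 / 1.2000
= 5.7203

5.7203


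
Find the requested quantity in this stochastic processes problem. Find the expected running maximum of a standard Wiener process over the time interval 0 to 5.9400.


E(max B(s)) = sqrt(2t/pi)
= sqrt(2*5.9400/pi)
= sqrt(3.7815)
= 1.9446

1.9446


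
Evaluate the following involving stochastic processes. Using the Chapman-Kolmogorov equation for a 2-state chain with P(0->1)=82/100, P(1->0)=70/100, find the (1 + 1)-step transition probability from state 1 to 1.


P^2 = P^1 * P^1
Computing via matrix multiplication of the transition matrix.
Entry (1,1) of P^2 = 0.6640

0.6640


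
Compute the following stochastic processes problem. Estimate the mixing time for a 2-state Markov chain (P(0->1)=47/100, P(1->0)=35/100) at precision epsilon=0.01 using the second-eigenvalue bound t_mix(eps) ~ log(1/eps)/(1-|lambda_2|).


lambda_2 = |1 - p01 - p10| = |1 - 0.4700 - 0.3500| = 0.1800
t_mix ~ log(1/eps)/(1 - |lambda_2|)
= log(100)/(1 - 0.1800) = 4.6052/0.8200
= 5.6161

5.6161


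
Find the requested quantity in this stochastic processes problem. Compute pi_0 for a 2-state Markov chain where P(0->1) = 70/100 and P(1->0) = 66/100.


Stationary distribution: pi_0 = p10/(p01+p10), pi_1 = p01/(p01+p10)
p01 = 0.7000, p10 = 0.6600
pi_0 = 0.4853

0.4853


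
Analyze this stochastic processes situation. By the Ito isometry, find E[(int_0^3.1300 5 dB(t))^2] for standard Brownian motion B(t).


By Ito isometry: E[(int f dB)^2] = int f^2 dt
= 5^2 * 3.1300
= 25 * 3.1300 = 78.2500

78.2500


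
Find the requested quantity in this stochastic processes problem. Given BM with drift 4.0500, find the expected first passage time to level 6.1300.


Expected first passage time = a/mu
= 6.1300/4.0500
= 1.5136

1.5136


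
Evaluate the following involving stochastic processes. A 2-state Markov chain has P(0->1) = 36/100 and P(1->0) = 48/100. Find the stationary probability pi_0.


Stationary distribution: pi_0 = p10/(p01+p10), pi_1 = p01/(p01+p10)
p01 = 0.3600, p10 = 0.4800
pi_0 = 0.5714

0.5714


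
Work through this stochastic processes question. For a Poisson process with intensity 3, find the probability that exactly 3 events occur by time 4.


P(N(t)=k) = (lambda*t)^k * exp(-lambda*t) / k!
lambda*t = 12
= 12^3 * exp(-12) / 3!
= 1728 * 6.1442e-06 / 6
= 0.0018

0.0018


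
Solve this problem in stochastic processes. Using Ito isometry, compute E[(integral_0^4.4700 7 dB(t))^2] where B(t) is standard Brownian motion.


By Ito isometry: E[(int f dB)^2] = int f^2 dt
= 7^2 * 4.4700
= 49 * 4.4700 = 219.0300

219.0300


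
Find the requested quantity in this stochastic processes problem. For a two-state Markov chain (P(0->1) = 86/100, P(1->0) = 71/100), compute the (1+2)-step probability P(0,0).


P^3 = P^1 * P^2
Computing via matrix multiplication of the transition matrix.
Entry (0,0) of P^3 = 0.3508

0.3508


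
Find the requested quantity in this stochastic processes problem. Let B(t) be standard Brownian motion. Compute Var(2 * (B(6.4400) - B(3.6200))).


Var(alpha*(B(t)-B(s))) = alpha^2 * (t-s)
= 2^2 * (6.4400 - 3.6200)
= 4 * 2.8200
= 11.2800

11.2800


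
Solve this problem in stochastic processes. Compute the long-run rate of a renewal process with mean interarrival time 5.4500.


Long-run renewal rate = 1/E(X)
= 1/5.4500
= 0.1835

0.1835


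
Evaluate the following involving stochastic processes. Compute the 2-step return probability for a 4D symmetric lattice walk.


P(return in 2 steps) = P(reverse first step) = 1/(2d)
= 1/8
= 0.1250

0.1250


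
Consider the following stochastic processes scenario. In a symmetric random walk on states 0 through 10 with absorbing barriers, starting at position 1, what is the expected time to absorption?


For symmetric RW on 0,...,N with absorbing barriers, E(i) = i*(N-i)
E(1) = 1 * 9 = 9

9


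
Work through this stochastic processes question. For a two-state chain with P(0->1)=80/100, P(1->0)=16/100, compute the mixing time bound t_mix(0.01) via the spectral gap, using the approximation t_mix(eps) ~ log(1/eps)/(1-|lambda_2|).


lambda_2 = |1 - p01 - p10| = |1 - 0.8000 - 0.1600| = 0.0400
t_mix ~ log(1/eps)/(1 - |lambda_2|)
= log(100)/(1 - 0.0400) = 4.6052/0.9600
= 4.7971

4.7971


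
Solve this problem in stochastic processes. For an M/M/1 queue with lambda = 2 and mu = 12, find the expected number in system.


rho = 2/12 = 0.1667
L = rho/(1-rho)
= 0.1667/0.8333
= 0.2000

0.2000


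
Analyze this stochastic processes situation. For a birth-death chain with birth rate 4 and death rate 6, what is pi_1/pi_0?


For birth-death process, pi_n/pi_0 = (lambda/mu)^n
= (4/6)^1
= 0.6667

0.6667


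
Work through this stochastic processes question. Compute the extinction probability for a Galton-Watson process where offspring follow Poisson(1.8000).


Since mu = 1.8000 > 1, extinction prob q < 1.
Solve s = exp(mu*(s-1)) iteratively.
q = 0.2676

0.2676


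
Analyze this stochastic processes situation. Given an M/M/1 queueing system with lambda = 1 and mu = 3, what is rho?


rho = lambda/mu
= 1/3
= 0.3333

0.3333


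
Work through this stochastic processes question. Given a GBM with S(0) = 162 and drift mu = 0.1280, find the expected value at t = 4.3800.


E[S(t)] = S(0) * exp(mu * t)
= 162 * exp(0.1280 * 4.3800)
= 162 * 1.7518
= 283.7905

283.7905


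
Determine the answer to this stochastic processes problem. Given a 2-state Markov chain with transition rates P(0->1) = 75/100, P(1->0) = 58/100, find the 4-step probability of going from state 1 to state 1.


Computing P^4 by matrix multiplication.
P = [[0.2500, 0.7500], [0.5800, 0.4200]]
After raising P to the power 4:
P^4(1,1) = 0.5691

0.5691


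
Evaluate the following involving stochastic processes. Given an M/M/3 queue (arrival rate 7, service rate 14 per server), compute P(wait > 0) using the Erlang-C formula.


a = lambda/mu = 0.5000
rho = a/c = 0.1667
Erlang-C formula applied:
C(c,a) = 0.0152

0.0152


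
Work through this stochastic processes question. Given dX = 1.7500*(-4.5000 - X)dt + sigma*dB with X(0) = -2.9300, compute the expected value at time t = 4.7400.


E[X(t)] = mu + (X(0) - mu)*exp(-theta*t)
= -4.5000 + (-2.9300 - -4.5000)*exp(-1.7500*4.7400)
= -4.5000 + 1.5700 * 2.4976e-04
= -4.4996

-4.4996


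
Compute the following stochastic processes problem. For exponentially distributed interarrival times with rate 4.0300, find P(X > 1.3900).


P(X > t) = exp(-lambda * t)
= exp(-4.0300 * 1.3900)
= exp(-5.6017) = 0.0037

0.0037


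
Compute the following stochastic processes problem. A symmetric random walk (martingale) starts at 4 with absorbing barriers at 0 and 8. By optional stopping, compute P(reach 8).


By optional stopping theorem: E(M at tau) = M(0) = 4
P(hit 8)*8 + P(hit 0)*0 = 4
P(hit 8) = (4 - 0)/(8 - 0) = 1/2 = 0.5000

0.5000


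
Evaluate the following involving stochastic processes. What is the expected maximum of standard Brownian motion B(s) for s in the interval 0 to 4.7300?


E(max B(s)) = sqrt(2t/pi)
= sqrt(2*4.7300/pi)
= sqrt(3.0112)
= 1.7353

1.7353


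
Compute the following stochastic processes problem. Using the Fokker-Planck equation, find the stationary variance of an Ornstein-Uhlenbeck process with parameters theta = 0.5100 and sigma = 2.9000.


Stationary variance = sigma^2 / (2*theta)
= 2.9000^2 / (2*0.5100)
= 8.4100 / 1.0200
= 8.2451

8.2451


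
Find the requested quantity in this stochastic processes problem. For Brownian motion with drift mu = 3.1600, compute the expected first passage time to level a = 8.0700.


Expected first passage time = a/mu
= 8.0700/3.1600
= 2.5538

2.5538


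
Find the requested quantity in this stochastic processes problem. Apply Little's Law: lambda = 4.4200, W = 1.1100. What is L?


Little's Law: L = lambda * W
= 4.4200 * 1.1100
= 4.9062

4.9062


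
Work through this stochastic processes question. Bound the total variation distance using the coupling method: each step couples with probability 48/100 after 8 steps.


TV distance bound <= (1-delta)^n
= (1 - 0.4800)^8
= 0.5200^8
= 0.0053

0.0053


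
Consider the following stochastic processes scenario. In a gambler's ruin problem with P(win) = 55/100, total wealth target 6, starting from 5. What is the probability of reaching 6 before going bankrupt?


Gambler's ruin formula:
r = q/p = 0.4500/0.5500 = 0.8182
P(win) = (1 - r^i)/(1 - r^N)
= (1 - 0.8182^5)/(1 - 0.8182^6)
= 0.9048

0.9048


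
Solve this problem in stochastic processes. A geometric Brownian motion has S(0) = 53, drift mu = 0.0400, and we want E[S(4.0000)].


E[S(t)] = S(0) * exp(mu * t)
= 53 * exp(0.0400 * 4.0000)
= 53 * 1.1735
= 62.1961

62.1961


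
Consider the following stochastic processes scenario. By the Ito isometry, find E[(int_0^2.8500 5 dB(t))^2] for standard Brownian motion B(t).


By Ito isometry: E[(int f dB)^2] = int f^2 dt
= 5^2 * 2.8500
= 25 * 2.8500 = 71.2500

71.2500


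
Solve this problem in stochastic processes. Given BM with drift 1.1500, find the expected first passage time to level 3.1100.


Expected first passage time = a/mu
= 3.1100/1.1500
= 2.7043

2.7043


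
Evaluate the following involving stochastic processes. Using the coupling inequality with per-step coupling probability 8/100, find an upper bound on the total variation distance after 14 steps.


TV distance bound <= (1-delta)^n
= (1 - 0.0800)^14
= 0.9200^14
= 0.3112

0.3112


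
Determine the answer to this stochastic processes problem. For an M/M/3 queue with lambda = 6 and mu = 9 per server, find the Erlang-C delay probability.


a = lambda/mu = 0.6667
rho = a/c = 0.2222
Erlang-C formula applied:
C(c,a) = 0.0325

0.0325


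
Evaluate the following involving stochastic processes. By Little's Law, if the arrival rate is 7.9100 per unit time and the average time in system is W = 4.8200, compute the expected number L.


Little's Law: L = lambda * W
= 7.9100 * 4.8200
= 38.1262

38.1262


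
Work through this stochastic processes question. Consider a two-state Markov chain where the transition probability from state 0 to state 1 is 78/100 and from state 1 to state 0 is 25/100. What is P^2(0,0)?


Computing P^2 by matrix multiplication.
P = [[0.2200, 0.7800], [0.2500, 0.7500]]
After raising P to the power 2:
P^2(0,0) = 0.2434

0.2434


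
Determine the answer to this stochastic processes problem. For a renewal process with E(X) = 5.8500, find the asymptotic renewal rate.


Long-run renewal rate = 1/E(X)
= 1/5.8500
= 0.1709

0.1709


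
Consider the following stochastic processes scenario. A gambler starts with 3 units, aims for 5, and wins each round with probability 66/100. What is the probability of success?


Gambler's ruin formula:
r = q/p = 0.3400/0.6600 = 0.5152
P(win) = (1 - r^i)/(1 - r^N)
= (1 - 0.5152^3)/(1 - 0.5152^5)
= 0.8958

0.8958


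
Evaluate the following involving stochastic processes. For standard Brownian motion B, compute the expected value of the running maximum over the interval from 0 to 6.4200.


E(max B(s)) = sqrt(2t/pi)
= sqrt(2*6.4200/pi)
= sqrt(4.0871)
= 2.0217

2.0217


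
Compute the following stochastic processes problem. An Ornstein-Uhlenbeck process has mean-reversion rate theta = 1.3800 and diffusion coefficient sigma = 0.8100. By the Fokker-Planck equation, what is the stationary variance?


Stationary variance = sigma^2 / (2*theta)
= 0.8100^2 / (2*1.3800)
= 0.6561 / 2.7600
= 0.2377

0.2377


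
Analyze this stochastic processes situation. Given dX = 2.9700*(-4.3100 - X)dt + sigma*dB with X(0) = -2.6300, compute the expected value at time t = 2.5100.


E[X(t)] = mu + (X(0) - mu)*exp(-theta*t)
= -4.3100 + (-2.6300 - -4.3100)*exp(-2.9700*2.5100)
= -4.3100 + 1.6800 * 5.7872e-04
= -4.3090

-4.3090


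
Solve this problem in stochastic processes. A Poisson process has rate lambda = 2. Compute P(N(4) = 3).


P(N(t)=k) = (lambda*t)^k * exp(-lambda*t) / k!
lambda*t = 8
= 8^3 * exp(-8) / 3!
= 512 * 3.3546e-04 / 6
= 0.0286

0.0286


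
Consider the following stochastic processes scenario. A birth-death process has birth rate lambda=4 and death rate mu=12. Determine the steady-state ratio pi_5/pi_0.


For birth-death process, pi_n/pi_0 = (lambda/mu)^n
= (4/12)^5
= 0.0041

0.0041


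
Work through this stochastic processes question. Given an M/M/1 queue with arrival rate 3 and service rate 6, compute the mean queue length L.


rho = 3/6 = 0.5000
L = rho/(1-rho)
= 0.5000/0.5000
= 1.0000

1.0000


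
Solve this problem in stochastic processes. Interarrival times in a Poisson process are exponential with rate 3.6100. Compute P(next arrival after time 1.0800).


P(X > t) = exp(-lambda * t)
= exp(-3.6100 * 1.0800)
= exp(-3.8988) = 0.0203

0.0203


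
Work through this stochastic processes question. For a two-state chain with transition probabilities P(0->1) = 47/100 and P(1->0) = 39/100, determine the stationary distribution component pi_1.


Stationary distribution: pi_0 = p10/(p01+p10), pi_1 = p01/(p01+p10)
p01 = 0.4700, p10 = 0.3900
pi_1 = 0.5465

0.5465


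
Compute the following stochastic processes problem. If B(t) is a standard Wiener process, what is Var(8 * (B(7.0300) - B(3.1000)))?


Var(alpha*(B(t)-B(s))) = alpha^2 * (t-s)
= 8^2 * (7.0300 - 3.1000)
= 64 * 3.9300
= 251.5200

251.5200


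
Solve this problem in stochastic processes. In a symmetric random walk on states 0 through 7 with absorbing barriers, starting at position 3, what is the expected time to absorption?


For symmetric RW on 0,...,N with absorbing barriers, E(i) = i*(N-i)
E(3) = 3 * 4 = 12

12


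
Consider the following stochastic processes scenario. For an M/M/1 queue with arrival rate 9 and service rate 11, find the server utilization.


rho = lambda/mu
= 9/11
= 0.8182

0.8182


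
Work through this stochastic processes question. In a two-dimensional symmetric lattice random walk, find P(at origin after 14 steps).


P = C(14,7)^2 / 4^14
= 3432^2 / 268435456
= 11778624 / 268435456
= 0.0439

0.0439


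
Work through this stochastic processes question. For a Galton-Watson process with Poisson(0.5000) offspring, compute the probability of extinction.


Since mu = 0.5000 <= 1, extinction probability = 1.

1.0000


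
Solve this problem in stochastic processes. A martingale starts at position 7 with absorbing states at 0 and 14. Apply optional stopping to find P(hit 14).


By optional stopping theorem: E(M at tau) = M(0) = 7
P(hit 14)*14 + P(hit 0)*0 = 7
P(hit 14) = (7 - 0)/(14 - 0) = 1/2 = 0.5000

0.5000


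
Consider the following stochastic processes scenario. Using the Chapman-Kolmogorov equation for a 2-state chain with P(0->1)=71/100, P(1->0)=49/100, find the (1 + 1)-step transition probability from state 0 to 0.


P^2 = P^1 * P^1
Computing via matrix multiplication of the transition matrix.
Entry (0,0) of P^2 = 0.4320

0.4320


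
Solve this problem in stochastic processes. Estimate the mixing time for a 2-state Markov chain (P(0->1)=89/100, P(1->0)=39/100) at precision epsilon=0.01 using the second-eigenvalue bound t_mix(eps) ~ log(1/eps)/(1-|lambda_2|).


lambda_2 = |1 - p01 - p10| = |1 - 0.8900 - 0.3900| = 0.2800
t_mix ~ log(1/eps)/(1 - |lambda_2|)
= log(100)/(1 - 0.2800) = 4.6052/0.7200
= 6.3961

6.3961


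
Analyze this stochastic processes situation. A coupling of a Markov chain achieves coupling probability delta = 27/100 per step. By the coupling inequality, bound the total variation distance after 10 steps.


TV distance bound <= (1-delta)^n
= (1 - 0.2700)^10
= 0.7300^10
= 0.0430

0.0430


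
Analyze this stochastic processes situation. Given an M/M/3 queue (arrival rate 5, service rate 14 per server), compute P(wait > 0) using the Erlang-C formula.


a = lambda/mu = 0.3571
rho = a/c = 0.1190
Erlang-C formula applied:
C(c,a) = 0.0060

0.0060


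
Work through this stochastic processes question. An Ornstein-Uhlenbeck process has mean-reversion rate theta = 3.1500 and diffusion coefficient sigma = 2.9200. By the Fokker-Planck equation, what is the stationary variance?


Stationary variance = sigma^2 / (2*theta)
= 2.9200^2 / (2*3.1500)
= 8.5264 / 6.3000
= 1.3534

1.3534


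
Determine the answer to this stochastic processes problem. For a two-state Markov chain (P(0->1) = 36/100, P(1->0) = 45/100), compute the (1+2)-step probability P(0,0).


P^3 = P^1 * P^2
Computing via matrix multiplication of the transition matrix.
Entry (0,0) of P^3 = 0.5586

0.5586


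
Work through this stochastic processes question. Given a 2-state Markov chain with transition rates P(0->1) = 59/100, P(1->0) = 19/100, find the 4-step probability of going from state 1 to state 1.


Computing P^4 by matrix multiplication.
P = [[0.4100, 0.5900], [0.1900, 0.8100]]
After raising P to the power 4:
P^4(1,1) = 0.7570

0.7570


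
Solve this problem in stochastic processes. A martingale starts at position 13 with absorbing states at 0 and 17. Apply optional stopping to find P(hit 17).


By optional stopping theorem: E(M at tau) = M(0) = 13
P(hit 17)*17 + P(hit 0)*0 = 13
P(hit 17) = (13 - 0)/(17 - 0) = 13/17 = 0.7647

0.7647


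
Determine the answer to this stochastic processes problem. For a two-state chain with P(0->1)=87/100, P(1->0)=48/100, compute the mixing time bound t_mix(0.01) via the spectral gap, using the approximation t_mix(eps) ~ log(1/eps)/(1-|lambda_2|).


lambda_2 = |1 - p01 - p10| = |1 - 0.8700 - 0.4800| = 0.3500
t_mix ~ log(1/eps)/(1 - |lambda_2|)
= log(100)/(1 - 0.3500) = 4.6052/0.6500
= 7.0849

7.0849
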